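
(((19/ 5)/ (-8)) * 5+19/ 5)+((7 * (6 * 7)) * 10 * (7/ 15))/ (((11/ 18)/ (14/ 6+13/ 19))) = 56648073/ 8360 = 6776.09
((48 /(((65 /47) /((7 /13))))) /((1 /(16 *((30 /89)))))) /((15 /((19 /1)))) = 9601536 /75205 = 127.67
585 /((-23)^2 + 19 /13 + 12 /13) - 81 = -551943 /6908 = -79.90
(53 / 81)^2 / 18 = 0.02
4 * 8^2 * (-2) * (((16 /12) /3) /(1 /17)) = -34816 /9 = -3868.44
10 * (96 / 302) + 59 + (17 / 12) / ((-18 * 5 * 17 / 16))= 62.16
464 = 464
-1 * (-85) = 85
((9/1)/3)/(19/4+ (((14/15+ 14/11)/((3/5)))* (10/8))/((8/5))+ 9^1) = 2376/13165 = 0.18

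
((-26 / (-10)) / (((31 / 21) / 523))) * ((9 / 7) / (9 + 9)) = 20397 / 310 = 65.80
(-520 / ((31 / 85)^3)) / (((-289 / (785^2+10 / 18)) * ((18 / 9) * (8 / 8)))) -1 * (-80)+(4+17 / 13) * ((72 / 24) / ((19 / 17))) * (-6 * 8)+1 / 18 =168180636048689 / 14716754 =11427834.97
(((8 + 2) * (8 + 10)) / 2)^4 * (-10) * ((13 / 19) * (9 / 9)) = -8529300000 / 19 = -448910526.32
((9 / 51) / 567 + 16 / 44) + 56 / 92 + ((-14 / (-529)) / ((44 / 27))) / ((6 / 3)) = 73347149 / 74785788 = 0.98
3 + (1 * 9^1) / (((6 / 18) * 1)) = 30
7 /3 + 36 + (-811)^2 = 1973278 /3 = 657759.33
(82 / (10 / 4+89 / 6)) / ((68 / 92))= 6.40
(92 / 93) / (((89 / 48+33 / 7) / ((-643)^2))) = 4260178496 / 68417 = 62267.84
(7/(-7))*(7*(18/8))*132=-2079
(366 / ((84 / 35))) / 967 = 305 / 1934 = 0.16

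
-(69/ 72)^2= -529/ 576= -0.92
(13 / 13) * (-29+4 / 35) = -1011 / 35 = -28.89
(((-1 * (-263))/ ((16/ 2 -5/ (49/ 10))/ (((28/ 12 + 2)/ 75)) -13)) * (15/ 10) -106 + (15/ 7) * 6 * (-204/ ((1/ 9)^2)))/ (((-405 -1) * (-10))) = -40868393345/ 780629192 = -52.35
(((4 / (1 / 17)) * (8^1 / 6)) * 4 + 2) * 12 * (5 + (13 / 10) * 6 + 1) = 301944 / 5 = 60388.80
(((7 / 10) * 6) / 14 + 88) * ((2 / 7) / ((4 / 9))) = 7947 / 140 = 56.76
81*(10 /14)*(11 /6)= 1485 /14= 106.07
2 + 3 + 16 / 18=53 / 9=5.89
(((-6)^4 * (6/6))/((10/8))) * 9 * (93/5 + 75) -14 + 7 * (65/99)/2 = 4323273659/4950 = 873388.62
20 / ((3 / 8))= 160 / 3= 53.33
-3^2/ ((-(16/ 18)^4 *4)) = 59049/ 16384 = 3.60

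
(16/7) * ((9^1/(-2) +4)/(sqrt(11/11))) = -8/7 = -1.14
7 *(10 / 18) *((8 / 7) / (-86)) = -20 / 387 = -0.05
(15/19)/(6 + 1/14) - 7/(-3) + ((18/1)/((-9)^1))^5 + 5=-24.54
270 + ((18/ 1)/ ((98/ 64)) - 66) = 10572/ 49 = 215.76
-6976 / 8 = -872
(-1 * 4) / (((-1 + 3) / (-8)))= 16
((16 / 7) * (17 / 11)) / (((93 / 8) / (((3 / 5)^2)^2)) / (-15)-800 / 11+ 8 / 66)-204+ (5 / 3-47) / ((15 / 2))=-37070423924 / 176450715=-210.09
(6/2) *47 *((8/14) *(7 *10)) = 5640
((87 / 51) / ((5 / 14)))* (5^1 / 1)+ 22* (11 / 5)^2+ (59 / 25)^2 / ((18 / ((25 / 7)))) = 7040081 / 53550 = 131.47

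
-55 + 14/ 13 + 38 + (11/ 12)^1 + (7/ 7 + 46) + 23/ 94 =236371/ 7332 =32.24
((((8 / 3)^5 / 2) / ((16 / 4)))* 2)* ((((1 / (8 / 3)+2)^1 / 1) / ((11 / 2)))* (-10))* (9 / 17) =-389120 / 5049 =-77.07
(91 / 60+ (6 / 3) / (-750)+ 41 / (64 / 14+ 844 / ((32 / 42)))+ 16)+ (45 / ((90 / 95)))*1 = 202600903 / 3114500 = 65.05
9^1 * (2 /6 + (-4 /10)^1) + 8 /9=13 /45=0.29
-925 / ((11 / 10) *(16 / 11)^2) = -50875 / 128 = -397.46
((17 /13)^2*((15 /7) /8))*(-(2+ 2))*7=-4335 /338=-12.83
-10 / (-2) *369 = 1845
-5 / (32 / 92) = -115 / 8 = -14.38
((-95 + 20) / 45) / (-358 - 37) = 1 / 237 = 0.00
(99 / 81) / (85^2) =11 / 65025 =0.00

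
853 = 853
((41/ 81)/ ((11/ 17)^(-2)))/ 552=4961/ 12921768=0.00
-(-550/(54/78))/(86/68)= 243100/387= 628.17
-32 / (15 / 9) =-96 / 5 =-19.20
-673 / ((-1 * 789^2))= 673 / 622521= 0.00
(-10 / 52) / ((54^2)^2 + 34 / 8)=-10 / 442159133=-0.00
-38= -38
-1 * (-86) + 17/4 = 361/4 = 90.25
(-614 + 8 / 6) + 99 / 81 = -5503 / 9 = -611.44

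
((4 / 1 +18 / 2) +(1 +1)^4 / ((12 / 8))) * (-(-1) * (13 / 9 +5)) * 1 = 4118 / 27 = 152.52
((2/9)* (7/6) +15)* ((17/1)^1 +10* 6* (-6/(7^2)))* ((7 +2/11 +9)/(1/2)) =6306896/1323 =4767.12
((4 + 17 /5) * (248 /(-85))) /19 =-9176 /8075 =-1.14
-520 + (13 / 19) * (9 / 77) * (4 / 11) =-8367892 / 16093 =-519.97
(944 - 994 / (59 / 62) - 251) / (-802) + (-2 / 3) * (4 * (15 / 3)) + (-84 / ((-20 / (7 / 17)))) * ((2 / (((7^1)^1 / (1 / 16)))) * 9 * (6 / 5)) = -1515678491 / 120660900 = -12.56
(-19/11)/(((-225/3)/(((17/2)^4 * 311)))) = 37388.30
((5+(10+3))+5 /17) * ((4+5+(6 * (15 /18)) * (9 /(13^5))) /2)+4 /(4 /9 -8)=516289914 /6311981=81.80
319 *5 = 1595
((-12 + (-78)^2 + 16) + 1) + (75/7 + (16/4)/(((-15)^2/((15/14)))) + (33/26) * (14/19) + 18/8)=90445253/14820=6102.92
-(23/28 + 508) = -14247/28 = -508.82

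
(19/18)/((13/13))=19/18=1.06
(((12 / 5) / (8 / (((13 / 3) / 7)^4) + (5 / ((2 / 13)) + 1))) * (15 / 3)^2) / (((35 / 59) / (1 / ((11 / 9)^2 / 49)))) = 22930827192 / 608059243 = 37.71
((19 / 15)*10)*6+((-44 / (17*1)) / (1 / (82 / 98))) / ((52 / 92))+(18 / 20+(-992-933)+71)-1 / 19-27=-3719945561 / 2057510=-1807.98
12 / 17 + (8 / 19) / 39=9028 / 12597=0.72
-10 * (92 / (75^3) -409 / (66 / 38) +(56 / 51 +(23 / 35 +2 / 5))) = 257705084144 / 110446875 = 2333.29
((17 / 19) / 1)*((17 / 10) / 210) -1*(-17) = 678589 / 39900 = 17.01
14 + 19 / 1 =33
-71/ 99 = -0.72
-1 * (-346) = 346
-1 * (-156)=156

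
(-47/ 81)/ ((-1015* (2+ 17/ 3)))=47/ 630315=0.00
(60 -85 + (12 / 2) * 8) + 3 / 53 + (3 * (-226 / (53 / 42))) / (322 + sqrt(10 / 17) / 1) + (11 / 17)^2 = 14238 * sqrt(170) / 46709377 + 294368841771 / 13499009953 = 21.81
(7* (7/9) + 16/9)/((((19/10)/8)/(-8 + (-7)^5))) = -1534000/3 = -511333.33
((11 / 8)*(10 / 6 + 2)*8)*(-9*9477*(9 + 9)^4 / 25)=-361133291376 / 25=-14445331655.04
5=5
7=7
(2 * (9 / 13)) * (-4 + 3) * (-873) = 15714 / 13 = 1208.77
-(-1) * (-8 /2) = -4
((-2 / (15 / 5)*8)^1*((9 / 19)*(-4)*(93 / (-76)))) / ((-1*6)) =2.06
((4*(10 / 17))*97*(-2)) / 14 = -3880 / 119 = -32.61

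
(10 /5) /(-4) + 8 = 15 /2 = 7.50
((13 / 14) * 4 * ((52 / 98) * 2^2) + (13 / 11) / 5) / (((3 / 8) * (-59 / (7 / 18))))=-612716 / 4293135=-0.14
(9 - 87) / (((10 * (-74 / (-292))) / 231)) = -7109.81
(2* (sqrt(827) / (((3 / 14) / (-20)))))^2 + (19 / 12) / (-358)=28816355.55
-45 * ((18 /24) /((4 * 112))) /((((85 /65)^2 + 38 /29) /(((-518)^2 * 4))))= -6340448205 /236848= -26770.12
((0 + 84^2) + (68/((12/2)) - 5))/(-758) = -21187/2274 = -9.32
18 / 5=3.60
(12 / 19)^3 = 1728 / 6859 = 0.25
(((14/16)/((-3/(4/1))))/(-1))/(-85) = -7/510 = -0.01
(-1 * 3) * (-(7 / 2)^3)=1029 / 8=128.62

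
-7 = -7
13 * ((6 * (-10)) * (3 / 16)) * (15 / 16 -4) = 28665 / 64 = 447.89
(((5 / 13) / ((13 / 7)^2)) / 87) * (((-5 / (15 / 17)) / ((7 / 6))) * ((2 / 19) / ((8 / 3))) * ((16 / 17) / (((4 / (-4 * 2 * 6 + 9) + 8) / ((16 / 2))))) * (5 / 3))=-400 / 1024309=-0.00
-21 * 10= -210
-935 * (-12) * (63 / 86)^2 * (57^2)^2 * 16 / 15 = 125355129763248 / 1849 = 67796176183.48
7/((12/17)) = 119/12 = 9.92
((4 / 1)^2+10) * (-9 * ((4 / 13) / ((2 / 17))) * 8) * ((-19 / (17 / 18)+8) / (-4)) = -14832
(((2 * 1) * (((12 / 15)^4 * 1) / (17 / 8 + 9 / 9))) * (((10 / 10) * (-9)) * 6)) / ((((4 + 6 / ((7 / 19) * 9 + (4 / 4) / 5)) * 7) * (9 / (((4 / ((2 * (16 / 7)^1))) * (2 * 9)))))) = -9234432 / 14890625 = -0.62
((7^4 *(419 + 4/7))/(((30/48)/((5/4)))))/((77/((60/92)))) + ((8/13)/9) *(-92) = 45904402/2691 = 17058.49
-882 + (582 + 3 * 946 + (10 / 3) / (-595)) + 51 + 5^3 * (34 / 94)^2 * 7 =2131991014 / 788613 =2703.47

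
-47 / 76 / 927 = -47 / 70452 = -0.00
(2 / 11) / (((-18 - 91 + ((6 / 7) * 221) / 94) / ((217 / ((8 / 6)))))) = -214179 / 774356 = -0.28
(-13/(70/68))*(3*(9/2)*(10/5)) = -11934/35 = -340.97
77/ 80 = 0.96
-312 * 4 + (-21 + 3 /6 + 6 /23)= -58339 /46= -1268.24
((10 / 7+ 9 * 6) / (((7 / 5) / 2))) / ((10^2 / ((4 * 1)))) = 776 / 245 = 3.17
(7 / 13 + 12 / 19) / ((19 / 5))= 1445 / 4693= 0.31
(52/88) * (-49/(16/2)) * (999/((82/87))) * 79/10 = -4373722899/144320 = -30305.73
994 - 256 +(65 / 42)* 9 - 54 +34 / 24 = 58745 / 84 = 699.35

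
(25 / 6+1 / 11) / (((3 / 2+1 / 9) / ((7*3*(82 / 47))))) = 1451646 / 14993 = 96.82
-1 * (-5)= 5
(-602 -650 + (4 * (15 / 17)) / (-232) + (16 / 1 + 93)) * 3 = -3381039 / 986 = -3429.05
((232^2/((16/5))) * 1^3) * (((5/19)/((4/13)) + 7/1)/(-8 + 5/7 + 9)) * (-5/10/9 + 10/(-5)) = -216729905/1368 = -158428.29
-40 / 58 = -20 / 29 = -0.69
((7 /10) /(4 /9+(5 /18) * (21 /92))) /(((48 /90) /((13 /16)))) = 56511 /26912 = 2.10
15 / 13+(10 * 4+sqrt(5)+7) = sqrt(5)+626 / 13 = 50.39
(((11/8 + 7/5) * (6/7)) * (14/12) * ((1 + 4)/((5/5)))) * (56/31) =777/31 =25.06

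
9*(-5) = -45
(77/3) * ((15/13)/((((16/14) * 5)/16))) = 1078/13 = 82.92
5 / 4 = 1.25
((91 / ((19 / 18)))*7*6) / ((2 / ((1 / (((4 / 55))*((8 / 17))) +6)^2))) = 21844948671 / 9728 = 2245574.49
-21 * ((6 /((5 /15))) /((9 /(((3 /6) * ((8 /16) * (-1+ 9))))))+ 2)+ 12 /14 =-876 /7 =-125.14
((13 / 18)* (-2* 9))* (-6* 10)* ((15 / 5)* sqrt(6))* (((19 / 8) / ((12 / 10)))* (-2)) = -22688.40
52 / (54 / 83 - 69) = -4316 / 5673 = -0.76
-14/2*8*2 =-112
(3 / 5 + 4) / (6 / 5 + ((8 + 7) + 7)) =23 / 116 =0.20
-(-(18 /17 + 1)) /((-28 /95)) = -475 /68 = -6.99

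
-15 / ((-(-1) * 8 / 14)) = -105 / 4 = -26.25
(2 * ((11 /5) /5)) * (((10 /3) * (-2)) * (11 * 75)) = -4840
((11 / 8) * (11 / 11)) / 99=1 / 72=0.01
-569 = -569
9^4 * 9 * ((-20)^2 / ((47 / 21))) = 496011600 / 47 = 10553438.30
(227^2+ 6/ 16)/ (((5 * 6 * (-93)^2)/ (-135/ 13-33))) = -3875009/ 449748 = -8.62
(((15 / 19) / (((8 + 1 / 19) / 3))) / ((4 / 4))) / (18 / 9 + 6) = 5 / 136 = 0.04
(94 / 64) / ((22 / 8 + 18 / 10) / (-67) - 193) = -15745 / 2069688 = -0.01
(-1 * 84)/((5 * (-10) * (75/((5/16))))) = 7/1000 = 0.01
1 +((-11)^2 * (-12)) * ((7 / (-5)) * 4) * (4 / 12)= 13557 / 5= 2711.40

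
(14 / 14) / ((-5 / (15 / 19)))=-3 / 19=-0.16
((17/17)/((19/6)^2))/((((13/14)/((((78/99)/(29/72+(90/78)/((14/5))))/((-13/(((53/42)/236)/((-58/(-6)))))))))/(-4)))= 641088/36275200159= 0.00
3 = 3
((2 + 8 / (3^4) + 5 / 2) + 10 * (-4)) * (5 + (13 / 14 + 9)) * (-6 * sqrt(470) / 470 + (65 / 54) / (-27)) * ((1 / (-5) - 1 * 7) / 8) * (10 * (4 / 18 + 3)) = -6951967 * sqrt(470) / 35532 - 2259389275 / 3306744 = -4924.94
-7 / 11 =-0.64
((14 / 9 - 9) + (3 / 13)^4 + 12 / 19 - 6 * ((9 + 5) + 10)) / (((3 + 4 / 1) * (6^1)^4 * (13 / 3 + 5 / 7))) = -368272889 / 111822484176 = -0.00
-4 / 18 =-2 / 9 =-0.22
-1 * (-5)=5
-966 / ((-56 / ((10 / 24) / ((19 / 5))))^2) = -14375 / 3881472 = -0.00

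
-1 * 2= -2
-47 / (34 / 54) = -1269 / 17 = -74.65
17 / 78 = 0.22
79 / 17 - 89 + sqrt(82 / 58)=-1434 / 17 + sqrt(1189) / 29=-83.16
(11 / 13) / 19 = 11 / 247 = 0.04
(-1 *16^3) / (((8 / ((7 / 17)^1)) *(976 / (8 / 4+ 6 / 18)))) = -1568 / 3111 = -0.50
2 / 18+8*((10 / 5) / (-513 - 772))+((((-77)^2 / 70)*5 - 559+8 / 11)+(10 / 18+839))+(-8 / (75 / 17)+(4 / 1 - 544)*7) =-1304772949 / 424050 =-3076.93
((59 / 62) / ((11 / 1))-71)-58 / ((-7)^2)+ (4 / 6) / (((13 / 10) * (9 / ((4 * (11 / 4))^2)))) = -764807833 / 11729718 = -65.20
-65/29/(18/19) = -2.37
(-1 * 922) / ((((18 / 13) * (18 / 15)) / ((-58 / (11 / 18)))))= 52665.76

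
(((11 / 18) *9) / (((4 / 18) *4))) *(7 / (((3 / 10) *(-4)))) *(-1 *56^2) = 113190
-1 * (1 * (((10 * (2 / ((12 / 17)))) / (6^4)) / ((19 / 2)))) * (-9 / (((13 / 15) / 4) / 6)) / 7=425 / 5187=0.08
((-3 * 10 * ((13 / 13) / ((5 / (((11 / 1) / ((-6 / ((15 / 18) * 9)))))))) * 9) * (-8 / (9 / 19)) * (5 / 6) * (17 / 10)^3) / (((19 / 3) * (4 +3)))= -162129 / 140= -1158.06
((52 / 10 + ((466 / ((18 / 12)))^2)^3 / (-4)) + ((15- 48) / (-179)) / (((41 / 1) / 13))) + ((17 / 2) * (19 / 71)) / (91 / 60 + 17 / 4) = -73849375429367361201175472 / 328578295365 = -224754271572722.27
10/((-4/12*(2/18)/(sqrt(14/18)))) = -90*sqrt(7) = -238.12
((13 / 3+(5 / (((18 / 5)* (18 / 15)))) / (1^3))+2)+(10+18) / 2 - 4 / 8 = 2267 / 108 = 20.99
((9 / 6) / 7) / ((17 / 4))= 6 / 119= 0.05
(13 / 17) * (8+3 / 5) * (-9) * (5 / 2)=-5031 / 34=-147.97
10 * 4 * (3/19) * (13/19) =1560/361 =4.32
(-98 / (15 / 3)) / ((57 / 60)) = -392 / 19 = -20.63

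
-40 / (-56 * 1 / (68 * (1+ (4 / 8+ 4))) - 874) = 3740 / 81733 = 0.05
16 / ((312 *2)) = 1 / 39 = 0.03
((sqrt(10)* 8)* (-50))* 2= -800* sqrt(10)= -2529.82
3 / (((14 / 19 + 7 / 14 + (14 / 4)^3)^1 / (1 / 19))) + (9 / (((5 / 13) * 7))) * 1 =10471 / 3129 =3.35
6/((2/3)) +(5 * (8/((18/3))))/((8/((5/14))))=781/84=9.30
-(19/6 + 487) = -490.17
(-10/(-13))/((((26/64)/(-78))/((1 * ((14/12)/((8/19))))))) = -5320/13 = -409.23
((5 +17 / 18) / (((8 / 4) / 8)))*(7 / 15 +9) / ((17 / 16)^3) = 124469248 / 663255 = 187.66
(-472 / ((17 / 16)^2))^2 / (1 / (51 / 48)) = 912523264 / 4913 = 185736.47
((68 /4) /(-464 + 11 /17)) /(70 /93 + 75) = -26877 /55493465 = -0.00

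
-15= -15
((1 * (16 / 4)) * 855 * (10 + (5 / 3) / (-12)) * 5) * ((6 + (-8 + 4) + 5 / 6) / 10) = 573325 / 12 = 47777.08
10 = 10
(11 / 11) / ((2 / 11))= 11 / 2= 5.50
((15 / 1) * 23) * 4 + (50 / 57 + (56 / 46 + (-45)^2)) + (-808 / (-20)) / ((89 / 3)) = 1988476411 / 583395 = 3408.46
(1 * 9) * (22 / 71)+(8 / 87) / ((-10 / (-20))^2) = 3.16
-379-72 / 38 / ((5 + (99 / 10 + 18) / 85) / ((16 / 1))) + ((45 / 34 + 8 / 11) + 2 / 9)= -382.42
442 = 442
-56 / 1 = -56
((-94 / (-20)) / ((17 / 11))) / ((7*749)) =0.00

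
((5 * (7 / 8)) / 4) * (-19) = -665 / 32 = -20.78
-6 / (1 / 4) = -24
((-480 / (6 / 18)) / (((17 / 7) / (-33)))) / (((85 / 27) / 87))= 156274272 / 289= 540741.43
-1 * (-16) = 16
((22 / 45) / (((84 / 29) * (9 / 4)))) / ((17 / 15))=638 / 9639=0.07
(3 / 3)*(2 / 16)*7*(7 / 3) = 49 / 24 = 2.04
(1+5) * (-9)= -54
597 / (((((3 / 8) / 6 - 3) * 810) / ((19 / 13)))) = -30248 / 82485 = -0.37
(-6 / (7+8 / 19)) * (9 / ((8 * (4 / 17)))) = -2907 / 752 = -3.87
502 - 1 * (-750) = 1252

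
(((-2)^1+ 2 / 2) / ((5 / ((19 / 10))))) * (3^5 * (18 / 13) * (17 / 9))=-78489 / 325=-241.50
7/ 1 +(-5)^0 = 8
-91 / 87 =-1.05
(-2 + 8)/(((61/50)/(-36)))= -10800/61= -177.05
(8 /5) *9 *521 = 37512 /5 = 7502.40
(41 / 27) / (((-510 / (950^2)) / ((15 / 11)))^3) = -3767345939453125000 / 176558481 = -21337666240.19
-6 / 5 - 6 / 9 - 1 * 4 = -88 / 15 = -5.87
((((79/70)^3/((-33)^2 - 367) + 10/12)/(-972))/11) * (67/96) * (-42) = 3779982349/1650595968000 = 0.00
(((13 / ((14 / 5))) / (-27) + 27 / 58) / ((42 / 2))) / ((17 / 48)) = 25744 / 652239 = 0.04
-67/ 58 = -1.16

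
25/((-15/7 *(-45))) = 7/27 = 0.26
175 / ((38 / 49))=8575 / 38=225.66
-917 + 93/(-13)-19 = -12261/13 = -943.15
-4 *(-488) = 1952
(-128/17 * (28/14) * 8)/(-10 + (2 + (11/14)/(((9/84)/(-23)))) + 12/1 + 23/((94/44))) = 72192/92225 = 0.78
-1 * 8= -8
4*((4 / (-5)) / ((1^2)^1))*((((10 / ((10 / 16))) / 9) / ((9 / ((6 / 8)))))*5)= -64 / 27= -2.37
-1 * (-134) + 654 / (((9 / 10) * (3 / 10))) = 23006 / 9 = 2556.22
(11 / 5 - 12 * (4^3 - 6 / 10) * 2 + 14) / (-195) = 193 / 25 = 7.72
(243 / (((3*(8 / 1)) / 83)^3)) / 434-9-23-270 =-61960733 / 222208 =-278.84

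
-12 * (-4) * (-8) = -384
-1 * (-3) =3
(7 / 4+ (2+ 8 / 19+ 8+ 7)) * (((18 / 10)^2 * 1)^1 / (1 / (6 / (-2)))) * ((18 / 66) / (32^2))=-1062153 / 21401600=-0.05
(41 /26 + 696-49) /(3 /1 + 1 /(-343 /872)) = 5784009 /4082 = 1416.95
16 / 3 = 5.33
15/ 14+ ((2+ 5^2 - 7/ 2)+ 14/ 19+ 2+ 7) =4563/ 133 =34.31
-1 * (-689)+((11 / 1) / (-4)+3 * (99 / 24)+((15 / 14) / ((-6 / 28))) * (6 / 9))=16687 / 24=695.29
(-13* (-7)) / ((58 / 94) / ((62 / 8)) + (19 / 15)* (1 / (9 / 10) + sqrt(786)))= 2.46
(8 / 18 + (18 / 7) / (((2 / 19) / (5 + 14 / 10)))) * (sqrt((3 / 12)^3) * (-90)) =-12347 / 7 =-1763.86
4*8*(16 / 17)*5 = 2560 / 17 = 150.59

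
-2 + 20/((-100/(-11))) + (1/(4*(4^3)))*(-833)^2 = 3469701/1280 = 2710.70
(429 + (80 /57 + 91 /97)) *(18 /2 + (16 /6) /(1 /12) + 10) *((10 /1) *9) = 3648878640 /1843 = 1979858.19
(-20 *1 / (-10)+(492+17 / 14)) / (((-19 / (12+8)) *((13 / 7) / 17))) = -1178610 / 247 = -4771.70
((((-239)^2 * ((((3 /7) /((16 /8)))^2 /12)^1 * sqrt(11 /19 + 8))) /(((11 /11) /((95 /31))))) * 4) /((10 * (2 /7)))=171363 * sqrt(3097) /3472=2746.68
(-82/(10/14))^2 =329476/25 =13179.04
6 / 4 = 1.50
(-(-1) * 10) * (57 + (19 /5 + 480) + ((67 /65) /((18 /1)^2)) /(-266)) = 3029539901 /560196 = 5408.00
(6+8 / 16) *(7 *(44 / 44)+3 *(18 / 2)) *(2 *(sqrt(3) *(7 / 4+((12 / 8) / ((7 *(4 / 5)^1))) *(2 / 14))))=154921 *sqrt(3) / 196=1369.04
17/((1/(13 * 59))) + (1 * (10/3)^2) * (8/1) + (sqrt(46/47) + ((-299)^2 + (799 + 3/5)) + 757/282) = sqrt(2162)/47 + 437090863/4230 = 103332.16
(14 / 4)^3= 343 / 8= 42.88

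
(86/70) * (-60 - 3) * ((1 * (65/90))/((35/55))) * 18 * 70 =-110682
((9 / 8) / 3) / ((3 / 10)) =5 / 4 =1.25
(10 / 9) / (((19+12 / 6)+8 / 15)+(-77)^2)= 25 / 133887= 0.00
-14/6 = -7/3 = -2.33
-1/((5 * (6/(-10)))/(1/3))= 1/9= 0.11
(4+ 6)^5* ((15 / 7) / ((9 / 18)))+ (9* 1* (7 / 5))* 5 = 3000441 / 7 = 428634.43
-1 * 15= -15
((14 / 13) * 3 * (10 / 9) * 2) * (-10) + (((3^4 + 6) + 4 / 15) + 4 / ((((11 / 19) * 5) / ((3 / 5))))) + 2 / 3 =60659 / 3575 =16.97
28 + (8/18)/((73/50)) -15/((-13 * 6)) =486781/17082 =28.50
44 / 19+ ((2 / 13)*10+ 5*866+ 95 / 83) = 88871811 / 20501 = 4335.00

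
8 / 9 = 0.89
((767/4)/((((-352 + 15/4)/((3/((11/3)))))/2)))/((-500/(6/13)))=1593/1915375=0.00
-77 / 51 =-1.51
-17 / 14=-1.21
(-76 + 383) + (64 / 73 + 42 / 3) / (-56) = 626965 / 2044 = 306.73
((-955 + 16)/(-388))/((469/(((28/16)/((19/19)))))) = 939/103984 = 0.01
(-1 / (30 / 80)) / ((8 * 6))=-1 / 18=-0.06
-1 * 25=-25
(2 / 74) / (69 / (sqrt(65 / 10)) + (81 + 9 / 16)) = 30160 / 80995849 - 5888 * sqrt(26) / 242987547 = 0.00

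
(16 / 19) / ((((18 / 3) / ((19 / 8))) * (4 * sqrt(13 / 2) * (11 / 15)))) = 0.04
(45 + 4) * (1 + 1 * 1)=98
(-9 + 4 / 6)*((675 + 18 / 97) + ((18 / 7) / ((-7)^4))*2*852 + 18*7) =-10909426575 / 1630279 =-6691.75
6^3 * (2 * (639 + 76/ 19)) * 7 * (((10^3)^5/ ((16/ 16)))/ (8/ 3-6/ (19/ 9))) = -11083262400000000000000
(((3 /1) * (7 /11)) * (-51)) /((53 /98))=-104958 /583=-180.03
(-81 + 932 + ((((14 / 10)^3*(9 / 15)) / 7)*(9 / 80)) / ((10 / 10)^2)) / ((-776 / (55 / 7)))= -468064553 / 54320000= -8.62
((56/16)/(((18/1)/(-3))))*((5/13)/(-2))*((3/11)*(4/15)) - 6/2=-2567/858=-2.99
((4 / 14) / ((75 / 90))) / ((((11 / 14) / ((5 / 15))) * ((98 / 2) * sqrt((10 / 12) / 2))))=16 * sqrt(15) / 13475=0.00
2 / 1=2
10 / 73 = 0.14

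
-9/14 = -0.64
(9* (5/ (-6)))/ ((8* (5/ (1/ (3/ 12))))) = -3/ 4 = -0.75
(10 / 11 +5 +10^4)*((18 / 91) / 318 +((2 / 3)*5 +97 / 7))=3911049710 / 22737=172012.57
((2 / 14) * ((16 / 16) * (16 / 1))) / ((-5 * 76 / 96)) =-0.58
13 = 13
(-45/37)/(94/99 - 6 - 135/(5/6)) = 4455/611906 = 0.01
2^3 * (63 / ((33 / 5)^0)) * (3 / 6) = 252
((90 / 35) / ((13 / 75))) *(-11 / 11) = -1350 / 91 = -14.84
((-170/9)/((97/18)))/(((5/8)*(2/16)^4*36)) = -557056/873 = -638.09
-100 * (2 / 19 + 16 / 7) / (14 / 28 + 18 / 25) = -195.98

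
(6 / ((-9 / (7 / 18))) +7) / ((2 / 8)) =728 / 27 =26.96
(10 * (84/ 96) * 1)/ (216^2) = 35/ 186624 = 0.00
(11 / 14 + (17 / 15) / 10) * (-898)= -423856 / 525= -807.34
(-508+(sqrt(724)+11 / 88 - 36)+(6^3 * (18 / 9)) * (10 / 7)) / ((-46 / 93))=-381579 / 2576 - 93 * sqrt(181) / 23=-202.53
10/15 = 2/3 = 0.67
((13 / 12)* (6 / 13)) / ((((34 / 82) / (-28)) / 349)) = -200326 / 17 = -11783.88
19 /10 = 1.90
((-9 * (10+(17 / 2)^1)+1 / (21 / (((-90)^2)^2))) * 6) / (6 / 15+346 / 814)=267018469245 / 11753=22719175.47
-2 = -2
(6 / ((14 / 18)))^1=54 / 7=7.71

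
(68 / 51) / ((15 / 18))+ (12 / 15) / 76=153 / 95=1.61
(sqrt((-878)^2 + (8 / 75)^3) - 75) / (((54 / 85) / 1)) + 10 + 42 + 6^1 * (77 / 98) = -7729 / 126 + 17 * sqrt(243912516009) / 6075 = 1320.70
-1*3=-3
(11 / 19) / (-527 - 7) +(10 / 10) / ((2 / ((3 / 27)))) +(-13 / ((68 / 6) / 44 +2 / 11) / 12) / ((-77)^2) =25718351 / 475776378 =0.05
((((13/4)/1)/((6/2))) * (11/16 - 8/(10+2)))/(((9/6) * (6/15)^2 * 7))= 0.01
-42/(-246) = 7/41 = 0.17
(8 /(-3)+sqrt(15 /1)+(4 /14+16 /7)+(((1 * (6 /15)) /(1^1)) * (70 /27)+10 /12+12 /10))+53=sqrt(15)+105793 /1890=59.85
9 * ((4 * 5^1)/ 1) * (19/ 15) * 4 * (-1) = -912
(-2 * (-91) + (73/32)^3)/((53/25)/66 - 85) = -2.28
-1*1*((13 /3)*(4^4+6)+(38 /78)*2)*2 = -29544 /13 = -2272.62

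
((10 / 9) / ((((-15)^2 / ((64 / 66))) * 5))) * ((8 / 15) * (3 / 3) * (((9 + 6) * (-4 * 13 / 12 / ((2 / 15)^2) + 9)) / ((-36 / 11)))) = 0.55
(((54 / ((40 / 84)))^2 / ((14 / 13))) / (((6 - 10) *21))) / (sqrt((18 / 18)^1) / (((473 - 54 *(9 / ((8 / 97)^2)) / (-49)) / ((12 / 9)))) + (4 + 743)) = -258271553943 / 1357173712600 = -0.19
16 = 16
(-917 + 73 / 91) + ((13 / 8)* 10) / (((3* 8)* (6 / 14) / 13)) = -23473447 / 26208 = -895.66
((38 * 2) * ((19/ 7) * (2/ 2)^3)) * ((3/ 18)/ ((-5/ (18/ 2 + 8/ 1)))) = -12274/ 105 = -116.90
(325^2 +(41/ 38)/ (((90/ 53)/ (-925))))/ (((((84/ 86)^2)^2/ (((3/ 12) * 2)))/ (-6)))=-245625450151495/ 709466688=-346211.39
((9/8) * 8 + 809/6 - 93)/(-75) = -61/90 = -0.68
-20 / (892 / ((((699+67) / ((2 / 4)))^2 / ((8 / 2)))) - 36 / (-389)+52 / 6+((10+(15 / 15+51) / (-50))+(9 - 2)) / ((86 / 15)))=-1472200141800 / 849787252981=-1.73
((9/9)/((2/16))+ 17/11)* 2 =210/11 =19.09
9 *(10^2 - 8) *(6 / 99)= 552 / 11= 50.18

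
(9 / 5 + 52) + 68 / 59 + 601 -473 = 53971 / 295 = 182.95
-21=-21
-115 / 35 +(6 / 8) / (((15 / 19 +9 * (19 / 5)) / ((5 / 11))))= -1117971 / 341264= -3.28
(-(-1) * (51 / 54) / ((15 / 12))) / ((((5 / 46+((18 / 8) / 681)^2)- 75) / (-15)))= 644730848 / 4260417099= 0.15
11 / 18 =0.61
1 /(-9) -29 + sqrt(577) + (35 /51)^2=-8277 /289 + sqrt(577)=-4.62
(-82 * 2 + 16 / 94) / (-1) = 7700 / 47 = 163.83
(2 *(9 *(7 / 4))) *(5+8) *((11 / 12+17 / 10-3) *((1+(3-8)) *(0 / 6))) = 0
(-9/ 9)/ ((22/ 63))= -63/ 22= -2.86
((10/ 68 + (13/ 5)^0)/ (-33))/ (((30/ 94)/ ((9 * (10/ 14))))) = -1833/ 2618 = -0.70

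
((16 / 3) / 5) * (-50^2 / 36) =-2000 / 27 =-74.07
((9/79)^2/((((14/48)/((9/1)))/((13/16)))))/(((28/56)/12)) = 341172/43687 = 7.81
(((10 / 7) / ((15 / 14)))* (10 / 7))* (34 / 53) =1360 / 1113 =1.22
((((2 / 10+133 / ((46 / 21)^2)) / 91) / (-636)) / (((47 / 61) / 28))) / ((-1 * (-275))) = -18018241 / 282655015500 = -0.00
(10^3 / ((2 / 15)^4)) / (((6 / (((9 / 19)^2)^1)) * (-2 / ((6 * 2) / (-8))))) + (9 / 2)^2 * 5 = 513162945 / 5776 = 88844.00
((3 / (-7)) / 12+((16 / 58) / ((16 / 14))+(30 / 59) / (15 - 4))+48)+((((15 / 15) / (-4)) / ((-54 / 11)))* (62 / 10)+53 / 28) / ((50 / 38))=177610957753 / 3557169000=49.93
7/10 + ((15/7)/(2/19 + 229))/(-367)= 26092383/37276190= 0.70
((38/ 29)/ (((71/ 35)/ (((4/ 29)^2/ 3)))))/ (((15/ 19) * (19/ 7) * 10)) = 14896/ 77922855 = 0.00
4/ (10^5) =1/ 25000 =0.00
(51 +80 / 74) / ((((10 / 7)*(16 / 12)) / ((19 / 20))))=768873 / 29600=25.98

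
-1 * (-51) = 51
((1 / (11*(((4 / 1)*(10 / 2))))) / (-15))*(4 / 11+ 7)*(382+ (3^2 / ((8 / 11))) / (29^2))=-13879053 / 16281760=-0.85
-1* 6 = -6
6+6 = 12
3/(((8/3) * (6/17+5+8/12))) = 0.19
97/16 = 6.06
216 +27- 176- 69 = -2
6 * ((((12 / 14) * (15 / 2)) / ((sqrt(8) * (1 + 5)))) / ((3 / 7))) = 15 * sqrt(2) / 4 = 5.30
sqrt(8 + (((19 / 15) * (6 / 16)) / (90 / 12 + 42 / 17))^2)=sqrt(367851529) / 6780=2.83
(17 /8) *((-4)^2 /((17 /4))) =8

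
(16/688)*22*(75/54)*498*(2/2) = 45650/129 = 353.88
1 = 1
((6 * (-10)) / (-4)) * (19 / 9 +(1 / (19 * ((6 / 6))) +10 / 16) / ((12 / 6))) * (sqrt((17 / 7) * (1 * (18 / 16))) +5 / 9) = 167575 / 8208 +33515 * sqrt(238) / 8512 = 81.16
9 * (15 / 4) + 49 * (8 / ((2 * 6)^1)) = 797 / 12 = 66.42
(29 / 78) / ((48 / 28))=203 / 936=0.22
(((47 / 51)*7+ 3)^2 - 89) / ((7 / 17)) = 835 / 1071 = 0.78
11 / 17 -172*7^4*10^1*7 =-491436669 / 17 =-28908039.35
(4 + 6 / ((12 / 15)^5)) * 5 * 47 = 2684405 / 512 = 5242.98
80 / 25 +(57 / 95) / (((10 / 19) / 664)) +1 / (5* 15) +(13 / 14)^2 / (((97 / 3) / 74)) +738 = 1069529603 / 712950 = 1500.15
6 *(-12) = -72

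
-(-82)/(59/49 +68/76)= 39.07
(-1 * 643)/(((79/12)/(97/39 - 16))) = 1355444/1027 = 1319.81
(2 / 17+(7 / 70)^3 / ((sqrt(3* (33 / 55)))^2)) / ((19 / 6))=3617 / 96900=0.04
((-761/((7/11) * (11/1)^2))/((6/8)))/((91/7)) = -3044/3003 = -1.01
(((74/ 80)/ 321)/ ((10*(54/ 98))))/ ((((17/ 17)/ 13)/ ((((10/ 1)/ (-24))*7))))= -164983/ 8320320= -0.02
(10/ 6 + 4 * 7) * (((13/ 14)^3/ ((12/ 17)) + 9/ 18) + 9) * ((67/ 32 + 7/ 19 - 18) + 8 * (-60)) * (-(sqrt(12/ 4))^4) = 1407004.40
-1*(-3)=3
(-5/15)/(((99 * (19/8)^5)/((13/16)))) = -26624/735401403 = -0.00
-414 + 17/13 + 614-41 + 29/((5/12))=14944/65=229.91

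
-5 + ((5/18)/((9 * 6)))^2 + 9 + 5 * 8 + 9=50073577/944784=53.00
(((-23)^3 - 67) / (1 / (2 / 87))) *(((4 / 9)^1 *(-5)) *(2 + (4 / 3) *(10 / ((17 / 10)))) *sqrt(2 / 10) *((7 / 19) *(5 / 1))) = 573203680 *sqrt(5) / 252909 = 5067.92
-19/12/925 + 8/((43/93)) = 8257583/477300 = 17.30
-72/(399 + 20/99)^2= -705672/1561909441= -0.00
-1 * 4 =-4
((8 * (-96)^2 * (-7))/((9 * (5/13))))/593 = -745472/2965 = -251.42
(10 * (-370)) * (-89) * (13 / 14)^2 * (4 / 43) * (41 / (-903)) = -2281719700 / 1902621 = -1199.25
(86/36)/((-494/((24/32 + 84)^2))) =-549067/15808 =-34.73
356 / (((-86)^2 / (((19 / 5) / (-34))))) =-1691 / 314330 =-0.01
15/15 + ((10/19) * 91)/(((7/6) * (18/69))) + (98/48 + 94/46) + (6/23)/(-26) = 22148201/136344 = 162.44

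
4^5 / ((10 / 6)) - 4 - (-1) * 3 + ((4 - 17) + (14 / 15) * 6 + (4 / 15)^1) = 606.27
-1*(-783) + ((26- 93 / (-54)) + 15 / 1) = 14863 / 18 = 825.72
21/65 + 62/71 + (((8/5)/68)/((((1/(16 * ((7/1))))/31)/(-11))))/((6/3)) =-35157359/78455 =-448.12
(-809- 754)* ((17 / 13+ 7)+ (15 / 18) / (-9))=-3004607 / 234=-12840.20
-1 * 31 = -31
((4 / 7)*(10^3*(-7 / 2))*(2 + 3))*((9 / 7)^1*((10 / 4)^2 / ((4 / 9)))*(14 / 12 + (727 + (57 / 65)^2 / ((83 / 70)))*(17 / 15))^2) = -123308665691.07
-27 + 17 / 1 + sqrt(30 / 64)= -10 + sqrt(30) / 8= -9.32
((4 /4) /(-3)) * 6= -2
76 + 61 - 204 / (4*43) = 5840 / 43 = 135.81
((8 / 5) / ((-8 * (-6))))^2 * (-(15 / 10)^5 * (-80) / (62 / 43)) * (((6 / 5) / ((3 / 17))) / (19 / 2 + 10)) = 0.16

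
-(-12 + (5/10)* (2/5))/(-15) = -0.79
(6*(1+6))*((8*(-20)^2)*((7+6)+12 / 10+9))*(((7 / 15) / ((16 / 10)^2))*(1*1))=568400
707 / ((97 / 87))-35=58114 / 97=599.11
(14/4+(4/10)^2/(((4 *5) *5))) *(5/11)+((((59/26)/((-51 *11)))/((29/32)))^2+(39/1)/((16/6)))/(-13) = 271349439023051/581502753117000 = 0.47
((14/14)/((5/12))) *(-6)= -72/5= -14.40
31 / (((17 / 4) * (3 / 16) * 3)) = 1984 / 153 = 12.97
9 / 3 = 3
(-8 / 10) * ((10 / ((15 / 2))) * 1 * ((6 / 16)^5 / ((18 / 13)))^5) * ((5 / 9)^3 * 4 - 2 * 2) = 367844059323 / 23611832414348226068480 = 0.00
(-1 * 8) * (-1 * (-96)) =-768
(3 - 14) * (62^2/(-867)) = 42284/867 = 48.77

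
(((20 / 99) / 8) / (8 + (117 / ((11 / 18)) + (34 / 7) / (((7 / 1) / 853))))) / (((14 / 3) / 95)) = 3325 / 5118336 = 0.00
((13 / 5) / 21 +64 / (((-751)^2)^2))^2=17100397355957823974757289 / 1115573255838392475272411025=0.02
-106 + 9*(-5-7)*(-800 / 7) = 85658 / 7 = 12236.86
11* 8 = 88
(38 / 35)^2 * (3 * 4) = 17328 / 1225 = 14.15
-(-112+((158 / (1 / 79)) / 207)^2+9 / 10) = -1510398001 / 428490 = -3524.93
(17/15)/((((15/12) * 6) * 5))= 34/1125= 0.03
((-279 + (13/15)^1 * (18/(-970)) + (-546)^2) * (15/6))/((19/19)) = 361127343/485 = 744592.46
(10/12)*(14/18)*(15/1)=175/18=9.72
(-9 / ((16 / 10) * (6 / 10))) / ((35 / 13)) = -195 / 56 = -3.48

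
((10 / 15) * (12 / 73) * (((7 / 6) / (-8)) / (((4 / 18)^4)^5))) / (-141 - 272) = 448667026.38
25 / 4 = 6.25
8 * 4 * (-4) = -128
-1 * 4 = -4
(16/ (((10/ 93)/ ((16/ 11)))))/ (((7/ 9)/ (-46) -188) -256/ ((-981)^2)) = -526973485824/ 457779201385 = -1.15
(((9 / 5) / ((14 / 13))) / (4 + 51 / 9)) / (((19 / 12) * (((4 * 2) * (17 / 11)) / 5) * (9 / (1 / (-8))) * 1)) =-1287 / 2098208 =-0.00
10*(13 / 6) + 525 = 1640 / 3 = 546.67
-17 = -17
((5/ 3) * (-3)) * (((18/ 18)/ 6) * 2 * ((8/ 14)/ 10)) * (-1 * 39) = 26/ 7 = 3.71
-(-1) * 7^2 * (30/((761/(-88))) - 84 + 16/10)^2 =361301.78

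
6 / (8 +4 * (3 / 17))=51 / 74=0.69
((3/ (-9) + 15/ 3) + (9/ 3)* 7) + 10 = 107/ 3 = 35.67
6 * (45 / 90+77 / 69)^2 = 49729 / 3174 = 15.67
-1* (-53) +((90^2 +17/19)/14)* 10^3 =76965549/133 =578688.34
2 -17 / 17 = 1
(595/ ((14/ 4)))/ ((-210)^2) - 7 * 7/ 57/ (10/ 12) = -86113/ 83790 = -1.03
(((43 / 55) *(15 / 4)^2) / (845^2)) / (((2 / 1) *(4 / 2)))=387 / 100534720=0.00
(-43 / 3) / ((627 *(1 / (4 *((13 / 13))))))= -0.09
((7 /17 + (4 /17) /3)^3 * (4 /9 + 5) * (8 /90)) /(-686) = -6250 /75213117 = -0.00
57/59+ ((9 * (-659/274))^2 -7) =2048701843/4429484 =462.51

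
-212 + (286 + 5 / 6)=74.83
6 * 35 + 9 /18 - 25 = 371 /2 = 185.50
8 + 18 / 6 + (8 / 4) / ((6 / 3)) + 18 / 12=27 / 2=13.50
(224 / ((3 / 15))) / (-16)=-70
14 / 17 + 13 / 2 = 7.32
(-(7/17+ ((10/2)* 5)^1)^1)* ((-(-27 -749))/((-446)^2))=-83808/845393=-0.10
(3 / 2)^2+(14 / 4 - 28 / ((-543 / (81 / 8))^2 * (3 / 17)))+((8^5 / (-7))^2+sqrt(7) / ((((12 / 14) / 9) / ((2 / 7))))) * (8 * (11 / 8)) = 33 * sqrt(7)+6191126783976919 / 25684624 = 241044175.94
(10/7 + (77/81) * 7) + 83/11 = 97474/6237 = 15.63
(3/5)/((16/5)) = 3/16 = 0.19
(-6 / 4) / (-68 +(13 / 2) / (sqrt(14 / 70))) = 39 * sqrt(5) / 17651 +408 / 17651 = 0.03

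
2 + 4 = 6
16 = 16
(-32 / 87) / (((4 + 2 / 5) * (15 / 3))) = -16 / 957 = -0.02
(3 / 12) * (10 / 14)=5 / 28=0.18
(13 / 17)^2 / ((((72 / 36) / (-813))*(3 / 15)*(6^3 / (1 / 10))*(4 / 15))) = -228995 / 110976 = -2.06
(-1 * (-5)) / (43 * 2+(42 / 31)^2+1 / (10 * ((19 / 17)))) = 912950 / 16054237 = 0.06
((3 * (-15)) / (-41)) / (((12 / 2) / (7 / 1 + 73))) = 14.63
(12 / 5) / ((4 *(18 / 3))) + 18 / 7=187 / 70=2.67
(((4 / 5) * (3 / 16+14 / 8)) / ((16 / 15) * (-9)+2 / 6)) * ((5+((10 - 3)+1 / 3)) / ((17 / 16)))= -4588 / 2363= -1.94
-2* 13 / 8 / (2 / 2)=-13 / 4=-3.25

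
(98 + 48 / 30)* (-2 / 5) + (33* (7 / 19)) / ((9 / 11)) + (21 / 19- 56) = -113822 / 1425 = -79.88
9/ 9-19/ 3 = -16/ 3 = -5.33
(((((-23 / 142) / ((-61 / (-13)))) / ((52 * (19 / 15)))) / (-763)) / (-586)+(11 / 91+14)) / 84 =7718998797085 / 45917530591296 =0.17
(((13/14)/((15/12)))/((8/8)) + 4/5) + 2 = 124/35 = 3.54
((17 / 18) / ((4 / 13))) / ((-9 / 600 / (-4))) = 22100 / 27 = 818.52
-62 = -62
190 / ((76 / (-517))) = -2585 / 2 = -1292.50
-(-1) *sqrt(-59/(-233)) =sqrt(13747)/233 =0.50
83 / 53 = 1.57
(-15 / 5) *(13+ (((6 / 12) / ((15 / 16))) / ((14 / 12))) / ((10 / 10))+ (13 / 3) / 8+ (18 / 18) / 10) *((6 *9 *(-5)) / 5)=319761 / 140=2284.01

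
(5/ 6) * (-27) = -45/ 2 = -22.50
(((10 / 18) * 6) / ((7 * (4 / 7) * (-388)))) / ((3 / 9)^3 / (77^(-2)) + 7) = -45 / 4747568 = -0.00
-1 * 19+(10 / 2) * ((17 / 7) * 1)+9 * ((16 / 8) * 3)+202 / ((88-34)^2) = 481847 / 10206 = 47.21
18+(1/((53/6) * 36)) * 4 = 2864/159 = 18.01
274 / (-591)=-0.46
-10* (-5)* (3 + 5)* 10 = 4000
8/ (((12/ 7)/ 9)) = 42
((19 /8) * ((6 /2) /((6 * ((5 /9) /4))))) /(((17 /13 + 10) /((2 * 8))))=2964 /245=12.10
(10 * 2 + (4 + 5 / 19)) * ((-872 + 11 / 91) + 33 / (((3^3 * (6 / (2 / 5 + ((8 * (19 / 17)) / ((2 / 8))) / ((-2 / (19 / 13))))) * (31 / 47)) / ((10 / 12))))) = -3146378980795 / 147611646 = -21315.25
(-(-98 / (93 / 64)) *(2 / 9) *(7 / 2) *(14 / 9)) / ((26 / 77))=23664256 / 97929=241.65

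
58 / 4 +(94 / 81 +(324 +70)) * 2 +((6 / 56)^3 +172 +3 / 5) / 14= 101708851511 / 124467840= 817.15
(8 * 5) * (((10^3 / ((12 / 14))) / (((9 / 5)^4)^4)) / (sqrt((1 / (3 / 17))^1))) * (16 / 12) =85449218750000000 * sqrt(51) / 283512088894331673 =2.15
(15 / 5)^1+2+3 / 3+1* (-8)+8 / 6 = -0.67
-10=-10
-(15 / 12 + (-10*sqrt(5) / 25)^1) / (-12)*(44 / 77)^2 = 5 / 147 -8*sqrt(5) / 735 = 0.01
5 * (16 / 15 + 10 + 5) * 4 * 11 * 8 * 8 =678656 / 3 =226218.67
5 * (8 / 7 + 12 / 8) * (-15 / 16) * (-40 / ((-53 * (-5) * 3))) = 925 / 1484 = 0.62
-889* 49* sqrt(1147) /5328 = -43561* sqrt(1147) /5328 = -276.90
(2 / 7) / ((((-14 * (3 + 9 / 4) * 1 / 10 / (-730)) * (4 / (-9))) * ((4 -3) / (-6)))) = 131400 / 343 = 383.09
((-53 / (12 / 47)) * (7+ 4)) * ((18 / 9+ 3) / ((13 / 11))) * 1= -9660.61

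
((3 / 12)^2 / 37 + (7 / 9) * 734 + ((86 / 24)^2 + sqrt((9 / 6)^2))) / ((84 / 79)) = 41055115 / 74592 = 550.40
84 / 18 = 4.67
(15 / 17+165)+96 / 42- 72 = 11444 / 119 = 96.17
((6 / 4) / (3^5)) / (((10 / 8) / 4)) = 8 / 405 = 0.02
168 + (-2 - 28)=138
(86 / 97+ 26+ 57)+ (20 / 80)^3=520865 / 6208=83.90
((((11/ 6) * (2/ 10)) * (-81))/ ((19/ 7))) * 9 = -18711/ 190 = -98.48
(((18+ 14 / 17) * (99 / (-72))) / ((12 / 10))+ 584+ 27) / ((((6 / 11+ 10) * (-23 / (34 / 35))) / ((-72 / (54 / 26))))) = 747604 / 9135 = 81.84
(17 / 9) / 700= 17 / 6300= 0.00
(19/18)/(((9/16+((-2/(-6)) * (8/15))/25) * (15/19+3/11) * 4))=496375/1138083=0.44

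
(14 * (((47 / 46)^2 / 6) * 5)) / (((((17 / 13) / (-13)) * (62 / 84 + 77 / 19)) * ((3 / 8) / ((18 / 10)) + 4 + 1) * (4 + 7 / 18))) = -75073359816 / 67900972025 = -1.11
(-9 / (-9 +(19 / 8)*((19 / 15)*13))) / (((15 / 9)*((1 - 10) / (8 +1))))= 648 / 3613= 0.18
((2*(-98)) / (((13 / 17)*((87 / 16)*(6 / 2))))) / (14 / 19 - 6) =253232 / 84825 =2.99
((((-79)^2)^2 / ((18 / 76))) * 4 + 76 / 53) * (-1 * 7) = -4604765141.59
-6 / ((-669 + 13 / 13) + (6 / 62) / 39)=2418 / 269203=0.01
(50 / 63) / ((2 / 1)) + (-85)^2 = 7225.40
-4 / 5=-0.80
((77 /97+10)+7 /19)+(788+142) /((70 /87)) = 15055717 /12901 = 1167.02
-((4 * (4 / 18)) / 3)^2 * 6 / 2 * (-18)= 128 / 27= 4.74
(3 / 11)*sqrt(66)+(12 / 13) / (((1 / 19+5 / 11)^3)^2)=3*sqrt(66) / 11+250033943970723 / 4610187114832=56.45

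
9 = 9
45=45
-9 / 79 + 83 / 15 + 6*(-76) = -533938 / 1185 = -450.58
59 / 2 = 29.50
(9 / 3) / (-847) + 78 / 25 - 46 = -908059 / 21175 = -42.88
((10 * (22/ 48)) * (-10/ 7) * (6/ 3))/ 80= -55/ 336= -0.16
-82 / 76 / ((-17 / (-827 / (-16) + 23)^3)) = 69966084875 / 2646016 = 26442.05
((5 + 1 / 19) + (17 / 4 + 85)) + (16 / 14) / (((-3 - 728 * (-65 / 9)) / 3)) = 94.30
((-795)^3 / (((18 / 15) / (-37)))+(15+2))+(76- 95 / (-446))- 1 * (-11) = 3454830380427 / 223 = 15492512916.71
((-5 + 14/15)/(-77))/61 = 1/1155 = 0.00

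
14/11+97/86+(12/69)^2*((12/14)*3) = 2.48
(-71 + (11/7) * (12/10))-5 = -2594/35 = -74.11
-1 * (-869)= 869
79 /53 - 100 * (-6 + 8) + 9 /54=-63073 /318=-198.34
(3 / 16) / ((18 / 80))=5 / 6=0.83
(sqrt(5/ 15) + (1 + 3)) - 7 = -3 + sqrt(3)/ 3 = -2.42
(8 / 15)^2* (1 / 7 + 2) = 64 / 105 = 0.61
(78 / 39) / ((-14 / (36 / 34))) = -18 / 119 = -0.15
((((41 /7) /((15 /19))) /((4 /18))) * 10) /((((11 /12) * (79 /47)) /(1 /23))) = 1318068 /139909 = 9.42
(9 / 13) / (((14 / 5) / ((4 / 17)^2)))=360 / 26299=0.01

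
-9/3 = -3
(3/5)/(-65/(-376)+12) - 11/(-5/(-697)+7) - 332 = -333.52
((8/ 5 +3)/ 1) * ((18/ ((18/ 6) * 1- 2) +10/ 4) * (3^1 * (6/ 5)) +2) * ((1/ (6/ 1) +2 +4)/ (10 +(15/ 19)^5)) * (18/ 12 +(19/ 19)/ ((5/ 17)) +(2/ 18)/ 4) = 1028.04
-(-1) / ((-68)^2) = 1 / 4624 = 0.00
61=61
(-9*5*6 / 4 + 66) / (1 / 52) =-78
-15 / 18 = -5 / 6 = -0.83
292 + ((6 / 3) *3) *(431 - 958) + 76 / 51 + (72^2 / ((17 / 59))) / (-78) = -2054750 / 663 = -3099.17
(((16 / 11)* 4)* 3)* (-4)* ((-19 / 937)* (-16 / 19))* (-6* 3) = 221184 / 10307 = 21.46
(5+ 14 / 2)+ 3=15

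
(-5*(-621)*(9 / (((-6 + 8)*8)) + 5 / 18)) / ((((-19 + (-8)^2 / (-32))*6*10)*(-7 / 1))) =2783 / 9408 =0.30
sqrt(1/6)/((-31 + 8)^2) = sqrt(6)/3174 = 0.00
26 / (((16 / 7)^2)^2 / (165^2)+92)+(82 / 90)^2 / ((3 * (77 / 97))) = 887803186732601 / 1406564397072450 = 0.63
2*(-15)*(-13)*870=339300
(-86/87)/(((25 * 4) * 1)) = -43/4350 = -0.01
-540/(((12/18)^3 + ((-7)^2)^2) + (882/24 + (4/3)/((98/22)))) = -571536/2580745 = -0.22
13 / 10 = 1.30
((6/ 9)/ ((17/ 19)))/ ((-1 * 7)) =-38/ 357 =-0.11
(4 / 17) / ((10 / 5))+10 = 172 / 17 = 10.12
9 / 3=3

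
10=10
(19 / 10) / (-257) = -19 / 2570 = -0.01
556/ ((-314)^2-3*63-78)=556/ 98329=0.01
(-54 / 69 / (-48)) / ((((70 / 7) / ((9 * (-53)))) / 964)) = -344871 / 460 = -749.72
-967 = -967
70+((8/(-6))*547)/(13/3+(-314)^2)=69.99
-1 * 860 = -860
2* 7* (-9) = -126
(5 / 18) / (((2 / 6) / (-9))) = -15 / 2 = -7.50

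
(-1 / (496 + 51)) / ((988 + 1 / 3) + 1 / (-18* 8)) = -144 / 77848493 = -0.00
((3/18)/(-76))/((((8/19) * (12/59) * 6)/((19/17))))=-1121/235008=-0.00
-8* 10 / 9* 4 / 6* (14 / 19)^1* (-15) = 11200 / 171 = 65.50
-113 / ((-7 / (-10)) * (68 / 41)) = -23165 / 238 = -97.33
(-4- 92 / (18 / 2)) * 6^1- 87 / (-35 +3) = -7931 / 96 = -82.61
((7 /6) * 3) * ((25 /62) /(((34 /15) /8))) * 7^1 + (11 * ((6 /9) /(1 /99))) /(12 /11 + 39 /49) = 74969951 /178653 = 419.64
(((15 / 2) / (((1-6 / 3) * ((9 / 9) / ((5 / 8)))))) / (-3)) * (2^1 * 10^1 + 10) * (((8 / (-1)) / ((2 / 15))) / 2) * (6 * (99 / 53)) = -1670625 / 106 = -15760.61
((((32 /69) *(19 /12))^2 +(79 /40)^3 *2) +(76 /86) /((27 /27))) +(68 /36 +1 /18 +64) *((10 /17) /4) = 26589744085141 /1002323808000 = 26.53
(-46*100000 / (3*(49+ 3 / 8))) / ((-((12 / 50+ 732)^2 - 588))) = 575000000 / 9916735779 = 0.06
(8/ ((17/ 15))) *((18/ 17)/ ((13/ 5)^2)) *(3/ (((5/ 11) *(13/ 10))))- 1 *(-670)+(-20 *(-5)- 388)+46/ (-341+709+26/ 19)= 863871862375/ 2227979897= 387.74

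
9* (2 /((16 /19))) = 171 /8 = 21.38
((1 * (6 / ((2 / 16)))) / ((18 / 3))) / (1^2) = 8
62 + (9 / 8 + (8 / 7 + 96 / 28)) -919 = -47673 / 56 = -851.30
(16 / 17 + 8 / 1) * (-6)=-912 / 17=-53.65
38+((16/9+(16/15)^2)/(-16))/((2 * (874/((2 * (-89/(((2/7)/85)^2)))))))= 52869121/31464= 1680.31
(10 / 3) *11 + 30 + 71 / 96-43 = 781 / 32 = 24.41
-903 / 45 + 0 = -301 / 15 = -20.07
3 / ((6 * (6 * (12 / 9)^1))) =1 / 16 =0.06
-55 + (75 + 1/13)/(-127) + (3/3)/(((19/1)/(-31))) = -1795020/31369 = -57.22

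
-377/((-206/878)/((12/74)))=993018/3811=260.57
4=4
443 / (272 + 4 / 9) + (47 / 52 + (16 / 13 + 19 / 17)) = 1321751 / 270946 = 4.88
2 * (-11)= -22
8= 8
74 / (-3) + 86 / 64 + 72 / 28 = -13945 / 672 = -20.75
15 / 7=2.14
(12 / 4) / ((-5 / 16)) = -48 / 5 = -9.60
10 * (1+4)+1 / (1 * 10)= 501 / 10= 50.10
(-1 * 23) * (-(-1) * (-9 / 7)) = 207 / 7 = 29.57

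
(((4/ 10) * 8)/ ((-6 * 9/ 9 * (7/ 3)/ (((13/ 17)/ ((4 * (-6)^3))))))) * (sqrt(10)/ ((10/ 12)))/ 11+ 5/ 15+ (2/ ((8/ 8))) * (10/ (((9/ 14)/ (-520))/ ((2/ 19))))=-291143/ 171+ 13 * sqrt(10)/ 589050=-1702.59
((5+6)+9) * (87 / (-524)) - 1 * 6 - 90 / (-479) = -573069 / 62749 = -9.13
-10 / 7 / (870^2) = -1 / 529830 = -0.00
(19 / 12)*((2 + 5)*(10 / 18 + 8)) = 10241 / 108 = 94.82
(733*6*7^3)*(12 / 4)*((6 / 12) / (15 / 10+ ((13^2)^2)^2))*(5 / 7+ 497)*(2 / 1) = 4504853808 / 1631461445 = 2.76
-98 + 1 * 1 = -97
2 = 2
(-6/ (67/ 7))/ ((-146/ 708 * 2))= 7434/ 4891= 1.52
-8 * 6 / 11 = -48 / 11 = -4.36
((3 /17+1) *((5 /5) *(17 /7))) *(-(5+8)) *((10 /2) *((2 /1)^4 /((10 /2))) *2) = -8320 /7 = -1188.57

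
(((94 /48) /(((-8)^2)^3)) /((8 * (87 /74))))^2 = 3024121 /4793589222126649344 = 0.00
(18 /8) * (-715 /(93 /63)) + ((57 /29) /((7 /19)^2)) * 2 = -186923739 /176204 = -1060.84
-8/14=-4/7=-0.57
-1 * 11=-11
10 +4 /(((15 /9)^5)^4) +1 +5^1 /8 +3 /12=9060017582960207 /762939453125000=11.88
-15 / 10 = -3 / 2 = -1.50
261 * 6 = 1566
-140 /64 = -35 /16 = -2.19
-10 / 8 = -5 / 4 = -1.25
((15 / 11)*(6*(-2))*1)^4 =71700.02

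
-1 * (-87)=87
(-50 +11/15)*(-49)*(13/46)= 470743/690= 682.24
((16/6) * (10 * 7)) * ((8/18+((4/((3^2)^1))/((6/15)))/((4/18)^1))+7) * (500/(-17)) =-31360000/459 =-68322.44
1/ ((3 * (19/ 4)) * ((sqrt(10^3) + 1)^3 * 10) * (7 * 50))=-3001/ 49725524575125 + 2006 * sqrt(10)/ 9945104915025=0.00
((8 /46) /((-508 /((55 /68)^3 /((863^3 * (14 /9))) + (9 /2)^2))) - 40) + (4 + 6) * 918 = 75537843861184338834881 /8264540607832168576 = 9139.99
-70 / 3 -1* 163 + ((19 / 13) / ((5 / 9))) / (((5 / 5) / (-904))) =-500087 / 195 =-2564.55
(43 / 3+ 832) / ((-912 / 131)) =-332609 / 2736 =-121.57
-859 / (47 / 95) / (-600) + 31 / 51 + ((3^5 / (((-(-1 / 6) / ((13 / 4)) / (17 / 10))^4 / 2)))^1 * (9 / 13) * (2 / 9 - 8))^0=431617 / 95880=4.50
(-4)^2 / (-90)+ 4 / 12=7 / 45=0.16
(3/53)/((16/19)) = 57/848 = 0.07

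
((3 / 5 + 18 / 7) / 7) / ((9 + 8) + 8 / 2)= 37 / 1715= 0.02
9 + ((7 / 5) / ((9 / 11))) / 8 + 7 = 16.21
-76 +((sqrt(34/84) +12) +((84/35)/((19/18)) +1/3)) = -17497/285 +sqrt(714)/42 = -60.76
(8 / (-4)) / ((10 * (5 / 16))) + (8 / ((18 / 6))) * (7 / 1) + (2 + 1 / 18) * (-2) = 3131 / 225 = 13.92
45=45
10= 10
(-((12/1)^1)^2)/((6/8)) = -192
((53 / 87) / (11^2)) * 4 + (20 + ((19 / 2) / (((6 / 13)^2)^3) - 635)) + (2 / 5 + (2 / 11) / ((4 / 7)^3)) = 604471238311 / 1637159040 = 369.22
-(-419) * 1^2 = 419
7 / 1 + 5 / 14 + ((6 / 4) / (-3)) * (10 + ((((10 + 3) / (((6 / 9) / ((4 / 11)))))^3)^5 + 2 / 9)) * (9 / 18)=-758105406993652799874842198153 / 526333269346372026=-1440352436651.23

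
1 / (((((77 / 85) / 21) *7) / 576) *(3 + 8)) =173.41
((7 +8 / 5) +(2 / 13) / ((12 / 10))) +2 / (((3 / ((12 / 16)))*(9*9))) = 91973 / 10530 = 8.73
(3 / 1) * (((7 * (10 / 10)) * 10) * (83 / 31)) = 562.26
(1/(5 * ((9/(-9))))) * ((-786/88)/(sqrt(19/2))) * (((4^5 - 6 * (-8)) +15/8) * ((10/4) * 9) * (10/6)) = 4603995 * sqrt(38)/1216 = 23339.58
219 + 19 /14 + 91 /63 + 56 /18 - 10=27079 /126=214.91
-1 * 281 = -281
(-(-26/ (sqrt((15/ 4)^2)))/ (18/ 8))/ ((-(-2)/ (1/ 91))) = 0.02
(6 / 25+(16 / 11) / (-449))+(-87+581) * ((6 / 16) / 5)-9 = 13970831 / 493900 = 28.29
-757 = -757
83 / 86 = 0.97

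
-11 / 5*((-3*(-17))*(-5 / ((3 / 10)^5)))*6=37400000 / 27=1385185.19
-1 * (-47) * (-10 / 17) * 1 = -470 / 17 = -27.65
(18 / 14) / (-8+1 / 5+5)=-45 / 98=-0.46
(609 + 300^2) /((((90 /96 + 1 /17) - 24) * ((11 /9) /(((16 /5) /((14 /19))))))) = -33715246464 /2408945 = -13995.86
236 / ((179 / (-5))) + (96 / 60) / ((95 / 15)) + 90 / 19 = -27254 / 17005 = -1.60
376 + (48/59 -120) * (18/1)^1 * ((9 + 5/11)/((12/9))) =-9628904/649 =-14836.52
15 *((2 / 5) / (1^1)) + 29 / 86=545 / 86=6.34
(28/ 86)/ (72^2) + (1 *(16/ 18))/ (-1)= -99065/ 111456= -0.89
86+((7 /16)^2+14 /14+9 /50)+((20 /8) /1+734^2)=3448613577 /6400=538845.87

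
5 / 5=1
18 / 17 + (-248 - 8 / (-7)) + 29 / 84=-350507 / 1428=-245.45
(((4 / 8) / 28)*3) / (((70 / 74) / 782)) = 43401 / 980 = 44.29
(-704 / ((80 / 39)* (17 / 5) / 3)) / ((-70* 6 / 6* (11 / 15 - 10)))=-7722 / 16541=-0.47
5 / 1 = 5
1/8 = 0.12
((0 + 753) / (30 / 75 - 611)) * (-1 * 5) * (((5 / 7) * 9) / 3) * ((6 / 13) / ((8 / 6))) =2541375 / 555646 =4.57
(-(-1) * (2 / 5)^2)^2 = 16 / 625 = 0.03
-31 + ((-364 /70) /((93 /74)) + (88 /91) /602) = -447521089 /12736815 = -35.14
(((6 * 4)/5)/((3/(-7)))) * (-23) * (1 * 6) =7728/5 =1545.60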